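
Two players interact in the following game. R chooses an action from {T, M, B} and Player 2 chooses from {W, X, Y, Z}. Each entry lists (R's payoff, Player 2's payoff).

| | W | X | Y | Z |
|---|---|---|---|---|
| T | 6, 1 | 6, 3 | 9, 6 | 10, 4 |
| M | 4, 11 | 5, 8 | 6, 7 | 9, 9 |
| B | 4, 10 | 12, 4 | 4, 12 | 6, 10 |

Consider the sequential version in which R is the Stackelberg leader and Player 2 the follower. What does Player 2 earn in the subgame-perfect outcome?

Work backward from Player 2's decision.
- T: Player 2 compares 1, 3, 6, 4 and picks Y; R would get 9.
- M: Player 2 compares 11, 8, 7, 9 and picks W; R would get 4.
- B: Player 2 compares 10, 4, 12, 10 and picks Y; R would get 4.
R's induced payoffs are 9, 4, 4, so R commits to T. Subgame-perfect outcome: (T, Y) with payoffs (9, 6).

6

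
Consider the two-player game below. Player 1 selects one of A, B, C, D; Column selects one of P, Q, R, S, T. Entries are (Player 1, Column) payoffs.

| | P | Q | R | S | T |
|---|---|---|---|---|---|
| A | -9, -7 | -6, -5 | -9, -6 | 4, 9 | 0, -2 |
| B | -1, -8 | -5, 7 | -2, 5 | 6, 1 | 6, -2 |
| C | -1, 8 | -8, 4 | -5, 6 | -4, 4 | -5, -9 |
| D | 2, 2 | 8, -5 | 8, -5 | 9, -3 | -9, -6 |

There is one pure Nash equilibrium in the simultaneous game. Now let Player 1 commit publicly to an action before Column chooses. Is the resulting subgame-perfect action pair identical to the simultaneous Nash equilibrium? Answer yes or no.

no

Column best-responds to each possible Player 1 move:
- A: BR = S, leader payoff 4.
- B: BR = Q, leader payoff -5.
- C: BR = P, leader payoff -1.
- D: BR = P, leader payoff 2.
Player 1's induced payoffs are 4, -5, -1, 2, so Player 1 commits to A. Subgame-perfect outcome: (A, S) with payoffs (4, 9).
Under simultaneous play:
Player 1's best replies: P→D; Q→D; R→D; S→D; T→B.
Column's best replies: A→S; B→Q; C→P; D→P.
The unique mutual best reply is (D, P), giving (2, 2).
Sequential outcome (A, S) differs from the Nash profile (D, P).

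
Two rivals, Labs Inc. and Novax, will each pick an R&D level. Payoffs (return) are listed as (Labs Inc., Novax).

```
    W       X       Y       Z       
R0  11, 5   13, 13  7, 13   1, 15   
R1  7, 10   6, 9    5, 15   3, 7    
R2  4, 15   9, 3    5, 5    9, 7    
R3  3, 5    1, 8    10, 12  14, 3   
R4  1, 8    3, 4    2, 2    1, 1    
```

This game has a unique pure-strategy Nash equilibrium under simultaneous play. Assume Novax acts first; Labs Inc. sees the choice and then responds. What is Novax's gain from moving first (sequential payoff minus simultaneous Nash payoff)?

1

Backward induction with Novax moving first.
- W → Labs Inc. plays R0 (best of 11, 7, 4, 3, 1); Novax gets 5.
- X → Labs Inc. plays R0 (best of 13, 6, 9, 1, 3); Novax gets 13.
- Y → Labs Inc. plays R3 (best of 7, 5, 5, 10, 2); Novax gets 12.
- Z → Labs Inc. plays R3 (best of 1, 3, 9, 14, 1); Novax gets 3.
Maximizing over 5, 13, 12, 3, Novax chooses X. Subgame-perfect outcome: (R0, X) with payoffs (13, 13).
Under simultaneous play:
Labs Inc.'s best replies: W→R0; X→R0; Y→R3; Z→R3.
Novax's best replies: R0→Z; R1→Y; R2→W; R3→Y; R4→W.
Only (R3, Y) has each player best-responding; Nash payoffs (10, 12).
Novax's commitment gain: 13 − 12 = 1.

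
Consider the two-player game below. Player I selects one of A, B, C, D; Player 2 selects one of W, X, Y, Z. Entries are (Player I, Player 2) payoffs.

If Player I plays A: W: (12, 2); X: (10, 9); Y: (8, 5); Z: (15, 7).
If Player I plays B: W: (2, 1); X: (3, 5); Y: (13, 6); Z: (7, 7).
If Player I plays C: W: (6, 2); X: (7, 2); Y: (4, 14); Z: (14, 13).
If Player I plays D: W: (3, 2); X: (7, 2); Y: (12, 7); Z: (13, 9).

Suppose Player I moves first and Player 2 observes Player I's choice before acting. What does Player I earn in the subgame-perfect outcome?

Player 2 best-responds to each possible Player I move:
- A: Player 2 compares 2, 9, 5, 7 and picks X; Player I would get 10.
- B: Player 2 compares 1, 5, 6, 7 and picks Z; Player I would get 7.
- C: Player 2 compares 2, 2, 14, 13 and picks Y; Player I would get 4.
- D: Player 2 compares 2, 2, 7, 9 and picks Z; Player I would get 13.
Player I's induced payoffs are 10, 7, 4, 13, so Player I commits to D. Subgame-perfect outcome: (D, Z) with payoffs (13, 9).

13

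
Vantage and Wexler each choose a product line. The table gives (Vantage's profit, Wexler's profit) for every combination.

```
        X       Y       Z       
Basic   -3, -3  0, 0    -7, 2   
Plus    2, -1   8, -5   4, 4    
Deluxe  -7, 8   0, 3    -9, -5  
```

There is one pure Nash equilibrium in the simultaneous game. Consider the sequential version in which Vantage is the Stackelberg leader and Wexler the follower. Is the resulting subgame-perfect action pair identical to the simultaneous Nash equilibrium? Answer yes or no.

yes

Wexler best-responds to each possible Vantage move:
- Basic: BR = Z, leader payoff -7.
- Plus: BR = Z, leader payoff 4.
- Deluxe: BR = X, leader payoff -7.
Maximizing over -7, 4, -7, Vantage chooses Plus. Subgame-perfect outcome: (Plus, Z) with payoffs (4, 4).
For the simultaneous game, intersect best replies.
Vantage's best replies: X→Plus; Y→Plus; Z→Plus.
Wexler's best replies: Basic→Z; Plus→Z; Deluxe→X.
Only (Plus, Z) has each player best-responding; Nash payoffs (4, 4).
Sequential outcome (Plus, Z) coincides with the Nash profile (Plus, Z).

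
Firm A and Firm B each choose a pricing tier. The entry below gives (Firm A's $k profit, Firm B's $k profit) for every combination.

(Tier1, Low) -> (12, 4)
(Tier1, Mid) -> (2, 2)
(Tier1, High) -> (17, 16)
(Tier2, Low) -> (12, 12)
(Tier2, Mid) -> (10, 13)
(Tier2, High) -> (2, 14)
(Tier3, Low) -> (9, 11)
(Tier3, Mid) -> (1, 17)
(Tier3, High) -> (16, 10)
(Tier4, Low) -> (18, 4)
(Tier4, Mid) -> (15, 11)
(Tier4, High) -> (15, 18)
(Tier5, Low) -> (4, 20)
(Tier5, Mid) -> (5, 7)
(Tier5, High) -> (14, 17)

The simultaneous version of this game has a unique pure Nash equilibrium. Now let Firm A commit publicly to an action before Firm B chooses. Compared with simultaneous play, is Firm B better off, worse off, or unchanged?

unchanged

Solve by backward induction (Firm A leads).
- Tier1 → Firm B plays High (best of 4, 2, 16); Firm A gets 17.
- Tier2 → Firm B plays High (best of 12, 13, 14); Firm A gets 2.
- Tier3 → Firm B plays Mid (best of 11, 17, 10); Firm A gets 1.
- Tier4 → Firm B plays High (best of 4, 11, 18); Firm A gets 15.
- Tier5 → Firm B plays Low (best of 20, 7, 17); Firm A gets 4.
Maximizing over 17, 2, 1, 15, 4, Firm A chooses Tier1. Subgame-perfect outcome: (Tier1, High) with payoffs (17, 16).
Under simultaneous play:
Firm A's best replies: Low→Tier4; Mid→Tier4; High→Tier1.
Firm B's best replies: Tier1→High; Tier2→High; Tier3→Mid; Tier4→High; Tier5→Low.
Only (Tier1, High) has each player best-responding; Nash payoffs (17, 16).
Firm B earns 16 sequentially versus 16 at the Nash outcome: unchanged.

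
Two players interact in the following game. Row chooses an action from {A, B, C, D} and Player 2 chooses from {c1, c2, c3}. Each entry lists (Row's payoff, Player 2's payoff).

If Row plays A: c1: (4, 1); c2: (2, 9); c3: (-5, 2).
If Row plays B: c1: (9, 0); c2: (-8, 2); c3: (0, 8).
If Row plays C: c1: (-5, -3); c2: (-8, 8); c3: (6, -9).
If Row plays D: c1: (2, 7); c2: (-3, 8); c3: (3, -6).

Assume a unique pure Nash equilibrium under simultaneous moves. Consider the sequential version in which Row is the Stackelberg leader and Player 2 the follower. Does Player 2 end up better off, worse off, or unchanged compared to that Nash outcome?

unchanged

Backward induction with Row moving first.
- A → Player 2 plays c2 (best of 1, 9, 2); Row gets 2.
- B → Player 2 plays c3 (best of 0, 2, 8); Row gets 0.
- C → Player 2 plays c2 (best of -3, 8, -9); Row gets -8.
- D → Player 2 plays c2 (best of 7, 8, -6); Row gets -3.
Maximizing over 2, 0, -8, -3, Row chooses A. Subgame-perfect outcome: (A, c2) with payoffs (2, 9).
For the simultaneous game, intersect best replies.
Row's best replies: c1→B; c2→A; c3→C.
Player 2's best replies: A→c2; B→c3; C→c2; D→c2.
Only (A, c2) has each player best-responding; Nash payoffs (2, 9).
Player 2 earns 9 sequentially versus 9 at the Nash outcome: unchanged.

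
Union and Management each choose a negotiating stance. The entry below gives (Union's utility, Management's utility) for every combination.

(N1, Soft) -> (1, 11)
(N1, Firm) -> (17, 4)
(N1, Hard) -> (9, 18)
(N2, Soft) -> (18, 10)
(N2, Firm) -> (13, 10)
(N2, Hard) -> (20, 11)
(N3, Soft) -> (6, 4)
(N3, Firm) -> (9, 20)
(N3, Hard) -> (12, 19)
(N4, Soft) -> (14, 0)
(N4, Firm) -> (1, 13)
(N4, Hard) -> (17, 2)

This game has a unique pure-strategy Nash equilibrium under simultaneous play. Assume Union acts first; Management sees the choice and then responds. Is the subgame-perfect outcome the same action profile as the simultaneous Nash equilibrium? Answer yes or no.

yes

Work backward from Management's decision.
- N1: Management compares 11, 4, 18 and picks Hard; Union would get 9.
- N2: Management compares 10, 10, 11 and picks Hard; Union would get 20.
- N3: Management compares 4, 20, 19 and picks Firm; Union would get 9.
- N4: Management compares 0, 13, 2 and picks Firm; Union would get 1.
Among 9, 20, 9, 1, the best is 20 at N2. Subgame-perfect outcome: (N2, Hard) with payoffs (20, 11).
For the simultaneous game, intersect best replies.
Union's best replies: Soft→N2; Firm→N1; Hard→N2.
Management's best replies: N1→Hard; N2→Hard; N3→Firm; N4→Firm.
Only (N2, Hard) has each player best-responding; Nash payoffs (20, 11).
Sequential outcome (N2, Hard) coincides with the Nash profile (N2, Hard).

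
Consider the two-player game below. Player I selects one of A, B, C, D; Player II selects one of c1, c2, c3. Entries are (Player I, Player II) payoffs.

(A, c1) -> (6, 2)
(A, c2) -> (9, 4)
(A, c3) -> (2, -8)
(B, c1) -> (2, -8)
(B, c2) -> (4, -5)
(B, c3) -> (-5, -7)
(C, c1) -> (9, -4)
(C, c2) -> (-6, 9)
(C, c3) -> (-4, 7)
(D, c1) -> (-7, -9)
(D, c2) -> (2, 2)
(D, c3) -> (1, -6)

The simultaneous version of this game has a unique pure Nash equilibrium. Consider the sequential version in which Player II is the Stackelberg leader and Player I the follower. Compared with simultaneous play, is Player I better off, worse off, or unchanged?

unchanged

Work backward from Player I's decision.
- c1: Player I compares 6, 2, 9, -7 and picks C; Player II would get -4.
- c2: Player I compares 9, 4, -6, 2 and picks A; Player II would get 4.
- c3: Player I compares 2, -5, -4, 1 and picks A; Player II would get -8.
Maximizing over -4, 4, -8, Player II chooses c2. Subgame-perfect outcome: (A, c2) with payoffs (9, 4).
Under simultaneous play:
Player I's best replies: c1→C; c2→A; c3→A.
Player II's best replies: A→c2; B→c2; C→c2; D→c2.
Only (A, c2) has each player best-responding; Nash payoffs (9, 4).
Player I earns 9 sequentially versus 9 at the Nash outcome: unchanged.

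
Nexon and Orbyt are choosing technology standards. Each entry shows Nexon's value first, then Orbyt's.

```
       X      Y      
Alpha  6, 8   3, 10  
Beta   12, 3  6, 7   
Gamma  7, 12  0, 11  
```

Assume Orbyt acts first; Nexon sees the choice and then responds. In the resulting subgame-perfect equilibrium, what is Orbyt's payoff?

7

Solve by backward induction (Orbyt leads).
- X: Nexon compares 6, 12, 7 and picks Beta; Orbyt would get 3.
- Y: Nexon compares 3, 6, 0 and picks Beta; Orbyt would get 7.
Among 3, 7, the best is 7 at Y. Subgame-perfect outcome: (Beta, Y) with payoffs (6, 7).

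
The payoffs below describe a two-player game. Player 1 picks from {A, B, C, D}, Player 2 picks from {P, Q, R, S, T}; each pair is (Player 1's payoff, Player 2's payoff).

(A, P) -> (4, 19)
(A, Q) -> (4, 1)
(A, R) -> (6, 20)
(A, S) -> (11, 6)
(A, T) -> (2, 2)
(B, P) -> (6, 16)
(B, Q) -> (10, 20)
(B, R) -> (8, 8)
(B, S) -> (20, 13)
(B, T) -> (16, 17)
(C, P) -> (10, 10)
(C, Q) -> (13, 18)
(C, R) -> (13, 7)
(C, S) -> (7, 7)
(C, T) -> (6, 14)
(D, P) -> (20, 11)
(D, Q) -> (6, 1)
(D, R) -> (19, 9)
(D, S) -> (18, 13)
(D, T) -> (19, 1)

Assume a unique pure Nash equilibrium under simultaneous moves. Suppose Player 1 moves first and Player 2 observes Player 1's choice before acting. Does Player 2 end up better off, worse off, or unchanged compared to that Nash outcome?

worse off

Solve by backward induction (Player 1 leads).
- A → Player 2 plays R (best of 19, 1, 20, 6, 2); Player 1 gets 6.
- B → Player 2 plays Q (best of 16, 20, 8, 13, 17); Player 1 gets 10.
- C → Player 2 plays Q (best of 10, 18, 7, 7, 14); Player 1 gets 13.
- D → Player 2 plays S (best of 11, 1, 9, 13, 1); Player 1 gets 18.
Among 6, 10, 13, 18, the best is 18 at D. Subgame-perfect outcome: (D, S) with payoffs (18, 13).
Now find the simultaneous Nash equilibrium.
Player 1's best replies: P→D; Q→C; R→D; S→B; T→D.
Player 2's best replies: A→R; B→Q; C→Q; D→S.
Only (C, Q) has each player best-responding; Nash payoffs (13, 18).
Player 2 earns 13 sequentially versus 18 at the Nash outcome: worse off.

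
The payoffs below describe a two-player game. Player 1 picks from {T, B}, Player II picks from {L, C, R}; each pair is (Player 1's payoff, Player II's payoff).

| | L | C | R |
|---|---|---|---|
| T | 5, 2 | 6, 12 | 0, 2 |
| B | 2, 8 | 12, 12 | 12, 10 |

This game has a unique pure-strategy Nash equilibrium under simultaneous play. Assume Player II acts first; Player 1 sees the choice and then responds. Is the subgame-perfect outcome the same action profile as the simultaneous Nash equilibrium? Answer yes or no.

Backward induction with Player II moving first.
- L: BR = T, leader payoff 2.
- C: BR = B, leader payoff 12.
- R: BR = B, leader payoff 10.
Player II's induced payoffs are 2, 12, 10, so Player II commits to C. Subgame-perfect outcome: (B, C) with payoffs (12, 12).
Now find the simultaneous Nash equilibrium.
Player 1's best replies: L→T; C→B; R→B.
Player II's best replies: T→C; B→C.
The unique mutual best reply is (B, C), giving (12, 12).
Sequential outcome (B, C) coincides with the Nash profile (B, C).

yes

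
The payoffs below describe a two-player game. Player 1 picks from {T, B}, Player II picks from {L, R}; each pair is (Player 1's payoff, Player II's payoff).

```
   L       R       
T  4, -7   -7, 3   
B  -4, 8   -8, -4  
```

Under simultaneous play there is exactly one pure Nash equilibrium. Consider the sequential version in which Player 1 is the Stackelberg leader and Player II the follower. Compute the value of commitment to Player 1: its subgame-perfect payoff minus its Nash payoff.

3

Work backward from Player II's decision.
- T: BR = R, leader payoff -7.
- B: BR = L, leader payoff -4.
Among -7, -4, the best is -4 at B. Subgame-perfect outcome: (B, L) with payoffs (-4, 8).
Now find the simultaneous Nash equilibrium.
Player 1's best replies: L→T; R→T.
Player II's best replies: T→R; B→L.
The unique mutual best reply is (T, R), giving (-7, 3).
Player 1's commitment gain: -4 − -7 = 3.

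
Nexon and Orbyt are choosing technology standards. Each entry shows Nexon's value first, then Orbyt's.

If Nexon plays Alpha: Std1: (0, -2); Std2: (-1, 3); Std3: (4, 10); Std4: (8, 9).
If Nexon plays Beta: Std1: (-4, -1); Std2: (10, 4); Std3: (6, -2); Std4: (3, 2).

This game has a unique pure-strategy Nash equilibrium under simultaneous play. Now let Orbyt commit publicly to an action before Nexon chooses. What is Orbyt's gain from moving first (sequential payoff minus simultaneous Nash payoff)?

Solve by backward induction (Orbyt leads).
- Std1: BR = Alpha, leader payoff -2.
- Std2: BR = Beta, leader payoff 4.
- Std3: BR = Beta, leader payoff -2.
- Std4: BR = Alpha, leader payoff 9.
Maximizing over -2, 4, -2, 9, Orbyt chooses Std4. Subgame-perfect outcome: (Alpha, Std4) with payoffs (8, 9).
For the simultaneous game, intersect best replies.
Nexon's best replies: Std1→Alpha; Std2→Beta; Std3→Beta; Std4→Alpha.
Orbyt's best replies: Alpha→Std3; Beta→Std2.
The unique mutual best reply is (Beta, Std2), giving (10, 4).
Orbyt's commitment gain: 9 − 4 = 5.

5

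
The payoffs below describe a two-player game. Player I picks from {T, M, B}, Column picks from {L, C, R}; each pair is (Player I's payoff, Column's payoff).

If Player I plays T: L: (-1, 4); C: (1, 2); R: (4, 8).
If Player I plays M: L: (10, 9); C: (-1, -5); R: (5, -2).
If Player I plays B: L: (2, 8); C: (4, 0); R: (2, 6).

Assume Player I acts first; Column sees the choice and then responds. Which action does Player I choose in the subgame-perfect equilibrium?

Solve by backward induction (Player I leads).
- T: BR = R, leader payoff 4.
- M: BR = L, leader payoff 10.
- B: BR = L, leader payoff 2.
Maximizing over 4, 10, 2, Player I chooses M. Subgame-perfect outcome: (M, L) with payoffs (10, 9).

M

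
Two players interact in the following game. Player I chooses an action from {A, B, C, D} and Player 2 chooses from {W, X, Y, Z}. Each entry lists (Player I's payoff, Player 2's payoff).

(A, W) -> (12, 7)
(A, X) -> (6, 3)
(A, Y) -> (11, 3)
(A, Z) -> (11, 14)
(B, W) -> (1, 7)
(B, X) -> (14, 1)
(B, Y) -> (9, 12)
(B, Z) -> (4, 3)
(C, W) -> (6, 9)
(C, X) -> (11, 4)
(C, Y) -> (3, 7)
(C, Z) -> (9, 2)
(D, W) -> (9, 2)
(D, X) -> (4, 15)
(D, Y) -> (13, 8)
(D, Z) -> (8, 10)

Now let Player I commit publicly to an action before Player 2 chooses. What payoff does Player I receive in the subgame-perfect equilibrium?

11

Player 2 best-responds to each possible Player I move:
- A: Player 2 compares 7, 3, 3, 14 and picks Z; Player I would get 11.
- B: Player 2 compares 7, 1, 12, 3 and picks Y; Player I would get 9.
- C: Player 2 compares 9, 4, 7, 2 and picks W; Player I would get 6.
- D: Player 2 compares 2, 15, 8, 10 and picks X; Player I would get 4.
Maximizing over 11, 9, 6, 4, Player I chooses A. Subgame-perfect outcome: (A, Z) with payoffs (11, 14).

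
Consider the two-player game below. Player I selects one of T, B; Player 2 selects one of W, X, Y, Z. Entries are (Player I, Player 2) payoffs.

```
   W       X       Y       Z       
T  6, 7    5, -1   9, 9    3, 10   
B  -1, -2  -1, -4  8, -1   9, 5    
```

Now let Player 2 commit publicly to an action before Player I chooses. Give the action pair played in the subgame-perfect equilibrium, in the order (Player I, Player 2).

(T, Y)

Work backward from Player I's decision.
- W: Player I compares 6, -1 and picks T; Player 2 would get 7.
- X: Player I compares 5, -1 and picks T; Player 2 would get -1.
- Y: Player I compares 9, 8 and picks T; Player 2 would get 9.
- Z: Player I compares 3, 9 and picks B; Player 2 would get 5.
Maximizing over 7, -1, 9, 5, Player 2 chooses Y. Subgame-perfect outcome: (T, Y) with payoffs (9, 9).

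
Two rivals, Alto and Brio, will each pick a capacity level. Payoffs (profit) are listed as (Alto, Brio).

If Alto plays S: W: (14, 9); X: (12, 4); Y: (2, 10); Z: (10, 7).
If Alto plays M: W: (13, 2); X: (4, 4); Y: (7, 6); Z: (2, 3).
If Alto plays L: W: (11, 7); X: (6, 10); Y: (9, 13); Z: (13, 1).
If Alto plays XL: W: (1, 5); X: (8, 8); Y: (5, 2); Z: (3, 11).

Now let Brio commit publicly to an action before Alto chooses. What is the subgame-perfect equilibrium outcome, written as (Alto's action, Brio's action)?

Backward induction with Brio moving first.
- W: BR = S, leader payoff 9.
- X: BR = S, leader payoff 4.
- Y: BR = L, leader payoff 13.
- Z: BR = L, leader payoff 1.
Among 9, 4, 13, 1, the best is 13 at Y. Subgame-perfect outcome: (L, Y) with payoffs (9, 13).

(L, Y)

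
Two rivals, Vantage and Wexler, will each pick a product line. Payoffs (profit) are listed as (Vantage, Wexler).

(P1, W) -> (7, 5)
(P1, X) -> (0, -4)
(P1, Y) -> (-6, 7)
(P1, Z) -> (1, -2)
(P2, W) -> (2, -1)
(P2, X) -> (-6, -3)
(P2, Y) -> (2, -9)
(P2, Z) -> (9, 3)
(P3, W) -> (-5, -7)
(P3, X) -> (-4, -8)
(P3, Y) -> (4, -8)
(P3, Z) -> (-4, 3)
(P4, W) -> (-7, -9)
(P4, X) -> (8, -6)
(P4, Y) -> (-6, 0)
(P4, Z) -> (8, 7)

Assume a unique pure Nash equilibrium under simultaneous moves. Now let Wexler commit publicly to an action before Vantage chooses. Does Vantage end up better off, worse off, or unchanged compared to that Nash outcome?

worse off

Backward induction with Wexler moving first.
- W → Vantage plays P1 (best of 7, 2, -5, -7); Wexler gets 5.
- X → Vantage plays P4 (best of 0, -6, -4, 8); Wexler gets -6.
- Y → Vantage plays P3 (best of -6, 2, 4, -6); Wexler gets -8.
- Z → Vantage plays P2 (best of 1, 9, -4, 8); Wexler gets 3.
Among 5, -6, -8, 3, the best is 5 at W. Subgame-perfect outcome: (P1, W) with payoffs (7, 5).
For the simultaneous game, intersect best replies.
Vantage's best replies: W→P1; X→P4; Y→P3; Z→P2.
Wexler's best replies: P1→Y; P2→Z; P3→Z; P4→Z.
The unique mutual best reply is (P2, Z), giving (9, 3).
Vantage earns 7 sequentially versus 9 at the Nash outcome: worse off.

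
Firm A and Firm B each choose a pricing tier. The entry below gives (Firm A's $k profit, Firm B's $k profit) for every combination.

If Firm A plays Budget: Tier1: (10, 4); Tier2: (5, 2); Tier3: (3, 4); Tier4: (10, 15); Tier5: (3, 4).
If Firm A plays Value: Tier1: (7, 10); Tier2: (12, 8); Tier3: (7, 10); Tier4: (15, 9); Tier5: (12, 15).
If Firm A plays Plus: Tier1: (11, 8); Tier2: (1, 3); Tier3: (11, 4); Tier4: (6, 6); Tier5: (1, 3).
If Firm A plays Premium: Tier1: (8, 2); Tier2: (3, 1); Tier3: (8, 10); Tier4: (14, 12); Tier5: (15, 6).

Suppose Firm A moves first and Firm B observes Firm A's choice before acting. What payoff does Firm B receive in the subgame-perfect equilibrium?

12

Firm B best-responds to each possible Firm A move:
- Budget: Firm B compares 4, 2, 4, 15, 4 and picks Tier4; Firm A would get 10.
- Value: Firm B compares 10, 8, 10, 9, 15 and picks Tier5; Firm A would get 12.
- Plus: Firm B compares 8, 3, 4, 6, 3 and picks Tier1; Firm A would get 11.
- Premium: Firm B compares 2, 1, 10, 12, 6 and picks Tier4; Firm A would get 14.
Maximizing over 10, 12, 11, 14, Firm A chooses Premium. Subgame-perfect outcome: (Premium, Tier4) with payoffs (14, 12).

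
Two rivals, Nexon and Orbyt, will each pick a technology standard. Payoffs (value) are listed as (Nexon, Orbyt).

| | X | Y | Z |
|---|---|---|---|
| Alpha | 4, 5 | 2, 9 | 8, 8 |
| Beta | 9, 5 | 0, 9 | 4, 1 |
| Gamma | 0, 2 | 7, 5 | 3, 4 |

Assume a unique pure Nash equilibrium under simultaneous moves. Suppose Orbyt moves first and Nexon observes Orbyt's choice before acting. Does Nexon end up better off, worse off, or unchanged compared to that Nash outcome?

better off

Backward induction with Orbyt moving first.
- X → Nexon plays Beta (best of 4, 9, 0); Orbyt gets 5.
- Y → Nexon plays Gamma (best of 2, 0, 7); Orbyt gets 5.
- Z → Nexon plays Alpha (best of 8, 4, 3); Orbyt gets 8.
Orbyt's induced payoffs are 5, 5, 8, so Orbyt commits to Z. Subgame-perfect outcome: (Alpha, Z) with payoffs (8, 8).
Under simultaneous play:
Nexon's best replies: X→Beta; Y→Gamma; Z→Alpha.
Orbyt's best replies: Alpha→Y; Beta→Y; Gamma→Y.
Only (Gamma, Y) has each player best-responding; Nash payoffs (7, 5).
Nexon earns 8 sequentially versus 7 at the Nash outcome: better off.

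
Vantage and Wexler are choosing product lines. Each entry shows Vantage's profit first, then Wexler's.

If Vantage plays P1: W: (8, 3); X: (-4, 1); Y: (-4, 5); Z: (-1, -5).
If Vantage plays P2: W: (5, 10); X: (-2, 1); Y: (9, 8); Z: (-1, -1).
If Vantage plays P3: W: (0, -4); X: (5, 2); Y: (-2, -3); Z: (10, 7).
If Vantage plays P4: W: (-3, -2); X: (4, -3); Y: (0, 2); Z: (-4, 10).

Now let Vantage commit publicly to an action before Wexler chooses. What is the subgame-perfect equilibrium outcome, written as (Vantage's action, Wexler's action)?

(P3, Z)

Solve by backward induction (Vantage leads).
- P1 → Wexler plays Y (best of 3, 1, 5, -5); Vantage gets -4.
- P2 → Wexler plays W (best of 10, 1, 8, -1); Vantage gets 5.
- P3 → Wexler plays Z (best of -4, 2, -3, 7); Vantage gets 10.
- P4 → Wexler plays Z (best of -2, -3, 2, 10); Vantage gets -4.
Maximizing over -4, 5, 10, -4, Vantage chooses P3. Subgame-perfect outcome: (P3, Z) with payoffs (10, 7).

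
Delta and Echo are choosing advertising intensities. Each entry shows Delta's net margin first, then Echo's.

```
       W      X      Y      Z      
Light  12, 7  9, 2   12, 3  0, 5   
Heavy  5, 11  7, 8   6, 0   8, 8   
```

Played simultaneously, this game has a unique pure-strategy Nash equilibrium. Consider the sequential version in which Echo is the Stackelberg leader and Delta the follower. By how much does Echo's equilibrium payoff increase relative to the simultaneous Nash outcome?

1

Solve by backward induction (Echo leads).
- W → Delta plays Light (best of 12, 5); Echo gets 7.
- X → Delta plays Light (best of 9, 7); Echo gets 2.
- Y → Delta plays Light (best of 12, 6); Echo gets 3.
- Z → Delta plays Heavy (best of 0, 8); Echo gets 8.
Maximizing over 7, 2, 3, 8, Echo chooses Z. Subgame-perfect outcome: (Heavy, Z) with payoffs (8, 8).
For the simultaneous game, intersect best replies.
Delta's best replies: W→Light; X→Light; Y→Light; Z→Heavy.
Echo's best replies: Light→W; Heavy→W.
Only (Light, W) has each player best-responding; Nash payoffs (12, 7).
Echo's commitment gain: 8 − 7 = 1.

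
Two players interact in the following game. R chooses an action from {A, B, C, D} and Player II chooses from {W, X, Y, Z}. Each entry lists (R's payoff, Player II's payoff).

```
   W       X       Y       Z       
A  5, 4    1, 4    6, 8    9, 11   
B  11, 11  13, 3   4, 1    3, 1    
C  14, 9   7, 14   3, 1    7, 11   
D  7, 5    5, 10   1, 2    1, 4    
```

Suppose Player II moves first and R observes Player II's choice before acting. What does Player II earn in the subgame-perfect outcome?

R best-responds to each possible Player II move:
- W: BR = C, leader payoff 9.
- X: BR = B, leader payoff 3.
- Y: BR = A, leader payoff 8.
- Z: BR = A, leader payoff 11.
Maximizing over 9, 3, 8, 11, Player II chooses Z. Subgame-perfect outcome: (A, Z) with payoffs (9, 11).

11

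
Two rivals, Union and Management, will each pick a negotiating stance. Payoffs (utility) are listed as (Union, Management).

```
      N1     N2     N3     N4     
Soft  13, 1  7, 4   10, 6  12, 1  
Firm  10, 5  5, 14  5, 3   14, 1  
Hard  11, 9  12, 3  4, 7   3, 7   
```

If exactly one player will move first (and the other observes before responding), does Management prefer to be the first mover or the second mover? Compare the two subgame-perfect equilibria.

If Union leads: Management's best replies are Soft→N3, Firm→N2, Hard→N1; Union's induced payoffs 10, 5, 11; outcome (Hard, N1), payoffs (11, 9).
If Management leads: Union's best replies are N1→Soft, N2→Hard, N3→Soft, N4→Firm; Management's induced payoffs 1, 3, 6, 1; outcome (Soft, N3), payoffs (10, 6).
Management gets 6 moving first and 9 moving second, so Management prefers to move second.

second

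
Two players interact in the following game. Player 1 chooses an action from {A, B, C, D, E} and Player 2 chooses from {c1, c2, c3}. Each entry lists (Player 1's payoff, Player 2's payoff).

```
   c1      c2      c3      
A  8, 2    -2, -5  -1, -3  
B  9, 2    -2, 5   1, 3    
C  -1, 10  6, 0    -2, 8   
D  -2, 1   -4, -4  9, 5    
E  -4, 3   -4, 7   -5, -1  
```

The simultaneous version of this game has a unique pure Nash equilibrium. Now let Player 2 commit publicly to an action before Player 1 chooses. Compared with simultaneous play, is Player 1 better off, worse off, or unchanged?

Work backward from Player 1's decision.
- c1: Player 1 compares 8, 9, -1, -2, -4 and picks B; Player 2 would get 2.
- c2: Player 1 compares -2, -2, 6, -4, -4 and picks C; Player 2 would get 0.
- c3: Player 1 compares -1, 1, -2, 9, -5 and picks D; Player 2 would get 5.
Player 2's induced payoffs are 2, 0, 5, so Player 2 commits to c3. Subgame-perfect outcome: (D, c3) with payoffs (9, 5).
Now find the simultaneous Nash equilibrium.
Player 1's best replies: c1→B; c2→C; c3→D.
Player 2's best replies: A→c1; B→c2; C→c1; D→c3; E→c2.
The unique mutual best reply is (D, c3), giving (9, 5).
Player 1 earns 9 sequentially versus 9 at the Nash outcome: unchanged.

unchanged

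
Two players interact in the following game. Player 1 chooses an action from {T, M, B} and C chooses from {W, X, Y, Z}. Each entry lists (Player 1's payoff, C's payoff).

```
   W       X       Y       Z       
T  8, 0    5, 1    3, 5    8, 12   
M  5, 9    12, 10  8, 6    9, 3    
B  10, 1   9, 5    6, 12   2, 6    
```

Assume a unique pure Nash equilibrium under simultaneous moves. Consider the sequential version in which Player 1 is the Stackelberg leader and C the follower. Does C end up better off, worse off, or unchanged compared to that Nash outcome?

C best-responds to each possible Player 1 move:
- T: BR = Z, leader payoff 8.
- M: BR = X, leader payoff 12.
- B: BR = Y, leader payoff 6.
Maximizing over 8, 12, 6, Player 1 chooses M. Subgame-perfect outcome: (M, X) with payoffs (12, 10).
For the simultaneous game, intersect best replies.
Player 1's best replies: W→B; X→M; Y→M; Z→M.
C's best replies: T→Z; M→X; B→Y.
The unique mutual best reply is (M, X), giving (12, 10).
C earns 10 sequentially versus 10 at the Nash outcome: unchanged.

unchanged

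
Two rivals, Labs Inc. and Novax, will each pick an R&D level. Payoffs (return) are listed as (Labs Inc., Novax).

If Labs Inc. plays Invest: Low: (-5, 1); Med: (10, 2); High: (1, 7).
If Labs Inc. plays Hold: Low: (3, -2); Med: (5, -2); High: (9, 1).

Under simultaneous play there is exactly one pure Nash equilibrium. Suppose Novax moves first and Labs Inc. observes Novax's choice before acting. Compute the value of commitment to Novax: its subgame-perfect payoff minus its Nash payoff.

1

Backward induction with Novax moving first.
- Low: Labs Inc. compares -5, 3 and picks Hold; Novax would get -2.
- Med: Labs Inc. compares 10, 5 and picks Invest; Novax would get 2.
- High: Labs Inc. compares 1, 9 and picks Hold; Novax would get 1.
Novax's induced payoffs are -2, 2, 1, so Novax commits to Med. Subgame-perfect outcome: (Invest, Med) with payoffs (10, 2).
For the simultaneous game, intersect best replies.
Labs Inc.'s best replies: Low→Hold; Med→Invest; High→Hold.
Novax's best replies: Invest→High; Hold→High.
The unique mutual best reply is (Hold, High), giving (9, 1).
Novax's commitment gain: 2 − 1 = 1.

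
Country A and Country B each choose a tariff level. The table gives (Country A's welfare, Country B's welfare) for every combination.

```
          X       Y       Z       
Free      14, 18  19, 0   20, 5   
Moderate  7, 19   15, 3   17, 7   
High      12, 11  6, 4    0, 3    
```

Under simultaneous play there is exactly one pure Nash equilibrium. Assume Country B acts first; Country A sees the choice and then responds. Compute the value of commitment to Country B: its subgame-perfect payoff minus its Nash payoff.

Backward induction with Country B moving first.
- X: Country A compares 14, 7, 12 and picks Free; Country B would get 18.
- Y: Country A compares 19, 15, 6 and picks Free; Country B would get 0.
- Z: Country A compares 20, 17, 0 and picks Free; Country B would get 5.
Country B's induced payoffs are 18, 0, 5, so Country B commits to X. Subgame-perfect outcome: (Free, X) with payoffs (14, 18).
For the simultaneous game, intersect best replies.
Country A's best replies: X→Free; Y→Free; Z→Free.
Country B's best replies: Free→X; Moderate→X; High→X.
The unique mutual best reply is (Free, X), giving (14, 18).
Country B's commitment gain: 18 − 18 = 0.

0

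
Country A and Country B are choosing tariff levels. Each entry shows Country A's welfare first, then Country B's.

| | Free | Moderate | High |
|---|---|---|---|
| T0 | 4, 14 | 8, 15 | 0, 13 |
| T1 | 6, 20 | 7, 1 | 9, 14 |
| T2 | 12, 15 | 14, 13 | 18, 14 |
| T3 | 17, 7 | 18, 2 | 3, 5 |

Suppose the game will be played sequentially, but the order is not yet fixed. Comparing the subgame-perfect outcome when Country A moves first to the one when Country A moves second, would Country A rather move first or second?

second

If Country A leads: Country B's best replies are T0→Moderate, T1→Free, T2→Free, T3→Free; Country A's induced payoffs 8, 6, 12, 17; outcome (T3, Free), payoffs (17, 7).
If Country B leads: Country A's best replies are Free→T3, Moderate→T3, High→T2; Country B's induced payoffs 7, 2, 14; outcome (T2, High), payoffs (18, 14).
Country A gets 17 moving first and 18 moving second, so Country A prefers to move second.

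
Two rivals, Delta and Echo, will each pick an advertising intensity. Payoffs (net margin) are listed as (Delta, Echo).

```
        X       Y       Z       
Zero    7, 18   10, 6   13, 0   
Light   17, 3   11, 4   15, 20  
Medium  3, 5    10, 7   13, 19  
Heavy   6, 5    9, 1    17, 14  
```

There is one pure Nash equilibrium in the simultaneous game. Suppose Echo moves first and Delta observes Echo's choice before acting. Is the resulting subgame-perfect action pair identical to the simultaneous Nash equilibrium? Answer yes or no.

yes

Delta best-responds to each possible Echo move:
- X: BR = Light, leader payoff 3.
- Y: BR = Light, leader payoff 4.
- Z: BR = Heavy, leader payoff 14.
Echo's induced payoffs are 3, 4, 14, so Echo commits to Z. Subgame-perfect outcome: (Heavy, Z) with payoffs (17, 14).
Under simultaneous play:
Delta's best replies: X→Light; Y→Light; Z→Heavy.
Echo's best replies: Zero→X; Light→Z; Medium→Z; Heavy→Z.
Only (Heavy, Z) has each player best-responding; Nash payoffs (17, 14).
Sequential outcome (Heavy, Z) coincides with the Nash profile (Heavy, Z).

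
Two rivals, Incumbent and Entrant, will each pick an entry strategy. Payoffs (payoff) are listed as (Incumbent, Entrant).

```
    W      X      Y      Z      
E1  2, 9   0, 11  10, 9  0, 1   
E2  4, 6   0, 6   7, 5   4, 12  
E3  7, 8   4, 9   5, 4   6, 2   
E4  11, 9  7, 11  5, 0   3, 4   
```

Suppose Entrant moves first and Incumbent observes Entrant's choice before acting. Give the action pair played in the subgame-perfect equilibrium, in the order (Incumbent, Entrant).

(E4, X)

Work backward from Incumbent's decision.
- W: Incumbent compares 2, 4, 7, 11 and picks E4; Entrant would get 9.
- X: Incumbent compares 0, 0, 4, 7 and picks E4; Entrant would get 11.
- Y: Incumbent compares 10, 7, 5, 5 and picks E1; Entrant would get 9.
- Z: Incumbent compares 0, 4, 6, 3 and picks E3; Entrant would get 2.
Entrant's induced payoffs are 9, 11, 9, 2, so Entrant commits to X. Subgame-perfect outcome: (E4, X) with payoffs (7, 11).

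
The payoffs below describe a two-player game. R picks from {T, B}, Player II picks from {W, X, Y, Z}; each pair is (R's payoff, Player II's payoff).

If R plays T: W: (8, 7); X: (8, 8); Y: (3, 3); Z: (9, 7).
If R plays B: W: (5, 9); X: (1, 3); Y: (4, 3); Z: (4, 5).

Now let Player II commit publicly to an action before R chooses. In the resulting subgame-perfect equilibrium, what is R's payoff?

8

Backward induction with Player II moving first.
- W → R plays T (best of 8, 5); Player II gets 7.
- X → R plays T (best of 8, 1); Player II gets 8.
- Y → R plays B (best of 3, 4); Player II gets 3.
- Z → R plays T (best of 9, 4); Player II gets 7.
Maximizing over 7, 8, 3, 7, Player II chooses X. Subgame-perfect outcome: (T, X) with payoffs (8, 8).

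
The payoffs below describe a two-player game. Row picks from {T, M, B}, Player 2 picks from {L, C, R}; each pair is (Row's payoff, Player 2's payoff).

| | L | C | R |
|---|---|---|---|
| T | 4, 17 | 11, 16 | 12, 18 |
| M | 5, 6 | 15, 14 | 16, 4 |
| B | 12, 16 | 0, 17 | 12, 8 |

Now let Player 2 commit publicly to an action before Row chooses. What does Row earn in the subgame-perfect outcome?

12

Work backward from Row's decision.
- L → Row plays B (best of 4, 5, 12); Player 2 gets 16.
- C → Row plays M (best of 11, 15, 0); Player 2 gets 14.
- R → Row plays M (best of 12, 16, 12); Player 2 gets 4.
Player 2's induced payoffs are 16, 14, 4, so Player 2 commits to L. Subgame-perfect outcome: (B, L) with payoffs (12, 16).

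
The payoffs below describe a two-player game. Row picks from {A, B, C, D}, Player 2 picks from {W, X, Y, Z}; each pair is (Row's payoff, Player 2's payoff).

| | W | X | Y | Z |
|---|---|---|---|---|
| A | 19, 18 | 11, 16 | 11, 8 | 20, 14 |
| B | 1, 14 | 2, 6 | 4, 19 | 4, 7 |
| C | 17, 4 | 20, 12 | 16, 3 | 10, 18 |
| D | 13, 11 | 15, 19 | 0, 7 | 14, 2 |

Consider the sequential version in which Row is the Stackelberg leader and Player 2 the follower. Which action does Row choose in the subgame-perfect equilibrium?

Backward induction with Row moving first.
- A: BR = W, leader payoff 19.
- B: BR = Y, leader payoff 4.
- C: BR = Z, leader payoff 10.
- D: BR = X, leader payoff 15.
Among 19, 4, 10, 15, the best is 19 at A. Subgame-perfect outcome: (A, W) with payoffs (19, 18).

A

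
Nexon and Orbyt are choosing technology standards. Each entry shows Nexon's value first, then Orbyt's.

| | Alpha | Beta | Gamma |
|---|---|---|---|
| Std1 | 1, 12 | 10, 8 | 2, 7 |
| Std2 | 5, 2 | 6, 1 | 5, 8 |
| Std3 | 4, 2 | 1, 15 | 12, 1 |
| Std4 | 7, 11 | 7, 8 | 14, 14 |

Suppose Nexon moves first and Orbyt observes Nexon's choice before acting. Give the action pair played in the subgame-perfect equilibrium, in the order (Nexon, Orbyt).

Work backward from Orbyt's decision.
- Std1: BR = Alpha, leader payoff 1.
- Std2: BR = Gamma, leader payoff 5.
- Std3: BR = Beta, leader payoff 1.
- Std4: BR = Gamma, leader payoff 14.
Nexon's induced payoffs are 1, 5, 1, 14, so Nexon commits to Std4. Subgame-perfect outcome: (Std4, Gamma) with payoffs (14, 14).

(Std4, Gamma)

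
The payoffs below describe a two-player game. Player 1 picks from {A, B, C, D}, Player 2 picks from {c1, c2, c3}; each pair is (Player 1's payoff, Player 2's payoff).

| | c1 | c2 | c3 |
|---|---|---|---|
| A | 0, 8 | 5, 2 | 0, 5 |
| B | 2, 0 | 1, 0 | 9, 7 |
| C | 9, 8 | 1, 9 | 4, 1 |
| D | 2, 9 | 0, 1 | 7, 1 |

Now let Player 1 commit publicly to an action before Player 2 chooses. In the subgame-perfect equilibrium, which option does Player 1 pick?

Work backward from Player 2's decision.
- A → Player 2 plays c1 (best of 8, 2, 5); Player 1 gets 0.
- B → Player 2 plays c3 (best of 0, 0, 7); Player 1 gets 9.
- C → Player 2 plays c2 (best of 8, 9, 1); Player 1 gets 1.
- D → Player 2 plays c1 (best of 9, 1, 1); Player 1 gets 2.
Among 0, 9, 1, 2, the best is 9 at B. Subgame-perfect outcome: (B, c3) with payoffs (9, 7).

B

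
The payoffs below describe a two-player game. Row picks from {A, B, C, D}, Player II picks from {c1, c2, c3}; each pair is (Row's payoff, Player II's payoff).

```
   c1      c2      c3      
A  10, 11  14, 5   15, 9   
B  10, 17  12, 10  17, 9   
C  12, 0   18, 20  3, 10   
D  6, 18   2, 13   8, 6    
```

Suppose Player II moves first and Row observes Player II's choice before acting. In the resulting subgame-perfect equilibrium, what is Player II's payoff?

Row best-responds to each possible Player II move:
- c1: Row compares 10, 10, 12, 6 and picks C; Player II would get 0.
- c2: Row compares 14, 12, 18, 2 and picks C; Player II would get 20.
- c3: Row compares 15, 17, 3, 8 and picks B; Player II would get 9.
Among 0, 20, 9, the best is 20 at c2. Subgame-perfect outcome: (C, c2) with payoffs (18, 20).

20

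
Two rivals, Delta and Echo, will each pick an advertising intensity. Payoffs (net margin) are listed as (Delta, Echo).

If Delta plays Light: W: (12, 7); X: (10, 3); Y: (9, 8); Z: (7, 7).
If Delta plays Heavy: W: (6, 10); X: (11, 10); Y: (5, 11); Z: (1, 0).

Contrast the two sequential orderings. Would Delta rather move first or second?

second

If Delta leads: Echo's best replies are Light→Y, Heavy→Y; Delta's induced payoffs 9, 5; outcome (Light, Y), payoffs (9, 8).
If Echo leads: Delta's best replies are W→Light, X→Heavy, Y→Light, Z→Light; Echo's induced payoffs 7, 10, 8, 7; outcome (Heavy, X), payoffs (11, 10).
Delta gets 9 moving first and 11 moving second, so Delta prefers to move second.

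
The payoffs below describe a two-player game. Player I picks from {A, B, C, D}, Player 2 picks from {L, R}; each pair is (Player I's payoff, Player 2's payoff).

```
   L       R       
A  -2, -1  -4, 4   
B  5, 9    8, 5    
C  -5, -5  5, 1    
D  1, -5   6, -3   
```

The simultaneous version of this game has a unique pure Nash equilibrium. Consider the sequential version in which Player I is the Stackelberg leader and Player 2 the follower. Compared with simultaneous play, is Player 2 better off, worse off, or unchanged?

worse off

Player 2 best-responds to each possible Player I move:
- A → Player 2 plays R (best of -1, 4); Player I gets -4.
- B → Player 2 plays L (best of 9, 5); Player I gets 5.
- C → Player 2 plays R (best of -5, 1); Player I gets 5.
- D → Player 2 plays R (best of -5, -3); Player I gets 6.
Player I's induced payoffs are -4, 5, 5, 6, so Player I commits to D. Subgame-perfect outcome: (D, R) with payoffs (6, -3).
For the simultaneous game, intersect best replies.
Player I's best replies: L→B; R→B.
Player 2's best replies: A→R; B→L; C→R; D→R.
Only (B, L) has each player best-responding; Nash payoffs (5, 9).
Player 2 earns -3 sequentially versus 9 at the Nash outcome: worse off.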